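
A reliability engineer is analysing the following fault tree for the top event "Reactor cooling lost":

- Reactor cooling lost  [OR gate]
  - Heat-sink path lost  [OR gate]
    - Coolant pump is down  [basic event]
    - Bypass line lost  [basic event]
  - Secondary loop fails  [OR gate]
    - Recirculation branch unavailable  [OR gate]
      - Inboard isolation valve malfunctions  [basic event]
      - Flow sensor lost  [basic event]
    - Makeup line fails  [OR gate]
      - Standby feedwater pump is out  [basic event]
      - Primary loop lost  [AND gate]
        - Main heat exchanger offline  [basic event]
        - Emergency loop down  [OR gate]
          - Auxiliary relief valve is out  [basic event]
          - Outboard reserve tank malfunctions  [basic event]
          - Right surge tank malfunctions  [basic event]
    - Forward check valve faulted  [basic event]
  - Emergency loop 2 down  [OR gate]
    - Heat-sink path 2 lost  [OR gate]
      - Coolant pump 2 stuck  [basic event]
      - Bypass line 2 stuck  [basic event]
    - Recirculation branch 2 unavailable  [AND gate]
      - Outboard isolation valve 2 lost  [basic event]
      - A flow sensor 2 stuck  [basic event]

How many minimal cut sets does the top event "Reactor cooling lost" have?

Heat-sink path lost [OR]: union of children's cut sets → 2 cut set(s).
Recirculation branch unavailable [OR]: union of children's cut sets → 2 cut set(s).
Emergency loop down [OR]: union of children's cut sets → 3 cut set(s).
Primary loop lost [AND]: one cut set from each child combined → 1 × 3 = 3 cut set(s).
Makeup line fails [OR]: union of children's cut sets → 4 cut set(s).
Secondary loop fails [OR]: union of children's cut sets → 7 cut set(s).
Heat-sink path 2 lost [OR]: union of children's cut sets → 2 cut set(s).
Recirculation branch 2 unavailable [AND]: one cut set from each child combined → 1 × 1 = 1 cut set(s).
Emergency loop 2 down [OR]: union of children's cut sets → 3 cut set(s).
Reactor cooling lost [OR]: union of children's cut sets → 12 cut set(s).

12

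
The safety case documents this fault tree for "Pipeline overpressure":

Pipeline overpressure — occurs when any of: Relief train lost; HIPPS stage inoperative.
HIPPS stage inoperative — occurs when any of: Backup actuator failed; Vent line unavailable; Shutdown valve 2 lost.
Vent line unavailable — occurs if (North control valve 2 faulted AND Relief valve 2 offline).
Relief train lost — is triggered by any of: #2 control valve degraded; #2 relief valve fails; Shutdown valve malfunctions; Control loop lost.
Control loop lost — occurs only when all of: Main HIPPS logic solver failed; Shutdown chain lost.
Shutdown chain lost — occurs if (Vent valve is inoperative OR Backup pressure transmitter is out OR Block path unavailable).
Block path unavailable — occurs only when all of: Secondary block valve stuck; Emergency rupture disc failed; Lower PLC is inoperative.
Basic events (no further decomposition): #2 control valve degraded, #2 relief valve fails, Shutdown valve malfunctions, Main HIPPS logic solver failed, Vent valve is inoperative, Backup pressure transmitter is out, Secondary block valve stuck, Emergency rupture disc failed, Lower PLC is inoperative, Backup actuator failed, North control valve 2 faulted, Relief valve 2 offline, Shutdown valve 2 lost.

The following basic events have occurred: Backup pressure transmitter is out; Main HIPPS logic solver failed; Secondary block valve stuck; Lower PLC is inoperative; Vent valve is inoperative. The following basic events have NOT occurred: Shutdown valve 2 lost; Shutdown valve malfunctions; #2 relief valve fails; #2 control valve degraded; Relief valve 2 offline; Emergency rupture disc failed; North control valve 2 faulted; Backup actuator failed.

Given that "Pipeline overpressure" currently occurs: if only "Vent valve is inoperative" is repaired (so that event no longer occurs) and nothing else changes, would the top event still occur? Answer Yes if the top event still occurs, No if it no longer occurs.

Counterfactual: set "Vent valve is inoperative" to not occurred.
Block path unavailable [AND]: Secondary block valve stuck=occurs, Emergency rupture disc failed=not, Lower PLC is inoperative=occurs → not all inputs occur → does not occur.
Shutdown chain lost [OR]: Vent valve is inoperative=not, Backup pressure transmitter is out=occurs, Block path unavailable=not → at least one input occurs → occurs.
Control loop lost [AND]: Main HIPPS logic solver failed=occurs, Shutdown chain lost=occurs → all inputs occur → occurs.
Relief train lost [OR]: #2 control valve degraded=not, #2 relief valve fails=not, Shutdown valve malfunctions=not, Control loop lost=occurs → at least one input occurs → occurs.
Vent line unavailable [AND]: North control valve 2 faulted=not, Relief valve 2 offline=not → not all inputs occur → does not occur.
HIPPS stage inoperative [OR]: Backup actuator failed=not, Vent line unavailable=not, Shutdown valve 2 lost=not → no input occurs → does not occur.
Pipeline overpressure [OR]: Relief train lost=occurs, HIPPS stage inoperative=not → at least one input occurs → occurs.

Yes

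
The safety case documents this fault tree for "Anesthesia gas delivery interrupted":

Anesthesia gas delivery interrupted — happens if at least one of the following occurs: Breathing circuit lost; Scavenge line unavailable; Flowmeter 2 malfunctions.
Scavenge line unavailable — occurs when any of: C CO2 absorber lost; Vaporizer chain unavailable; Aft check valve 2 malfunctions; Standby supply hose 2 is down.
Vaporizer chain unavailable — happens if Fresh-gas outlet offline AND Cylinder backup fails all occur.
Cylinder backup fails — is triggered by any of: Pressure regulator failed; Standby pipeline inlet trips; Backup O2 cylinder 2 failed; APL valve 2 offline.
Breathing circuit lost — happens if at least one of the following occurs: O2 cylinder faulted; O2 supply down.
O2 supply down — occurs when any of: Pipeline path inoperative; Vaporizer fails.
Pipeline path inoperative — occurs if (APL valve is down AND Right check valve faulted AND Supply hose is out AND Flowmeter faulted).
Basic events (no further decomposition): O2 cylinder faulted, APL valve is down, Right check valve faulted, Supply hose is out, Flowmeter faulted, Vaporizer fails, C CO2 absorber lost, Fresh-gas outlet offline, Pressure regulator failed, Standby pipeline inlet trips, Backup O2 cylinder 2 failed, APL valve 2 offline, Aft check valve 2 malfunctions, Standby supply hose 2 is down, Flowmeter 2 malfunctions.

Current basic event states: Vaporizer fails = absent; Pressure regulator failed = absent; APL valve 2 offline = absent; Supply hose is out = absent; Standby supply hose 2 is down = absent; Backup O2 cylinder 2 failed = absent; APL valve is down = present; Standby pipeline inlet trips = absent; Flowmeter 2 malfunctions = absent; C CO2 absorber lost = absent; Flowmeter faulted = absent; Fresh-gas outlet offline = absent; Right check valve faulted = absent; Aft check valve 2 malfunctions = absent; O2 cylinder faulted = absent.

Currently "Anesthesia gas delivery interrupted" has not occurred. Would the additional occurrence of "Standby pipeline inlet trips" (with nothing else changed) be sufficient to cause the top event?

Counterfactual: set "Standby pipeline inlet trips" to occurred.
Pipeline path inoperative [AND]: APL valve is down=occurs, Right check valve faulted=not, Supply hose is out=not, Flowmeter faulted=not → not all inputs occur → does not occur.
O2 supply down [OR]: Pipeline path inoperative=not, Vaporizer fails=not → no input occurs → does not occur.
Breathing circuit lost [OR]: O2 cylinder faulted=not, O2 supply down=not → no input occurs → does not occur.
Cylinder backup fails [OR]: Pressure regulator failed=not, Standby pipeline inlet trips=occurs, Backup O2 cylinder 2 failed=not, APL valve 2 offline=not → at least one input occurs → occurs.
Vaporizer chain unavailable [AND]: Fresh-gas outlet offline=not, Cylinder backup fails=occurs → not all inputs occur → does not occur.
Scavenge line unavailable [OR]: C CO2 absorber lost=not, Vaporizer chain unavailable=not, Aft check valve 2 malfunctions=not, Standby supply hose 2 is down=not → no input occurs → does not occur.
Anesthesia gas delivery interrupted [OR]: Breathing circuit lost=not, Scavenge line unavailable=not, Flowmeter 2 malfunctions=not → no input occurs → does not occur.

No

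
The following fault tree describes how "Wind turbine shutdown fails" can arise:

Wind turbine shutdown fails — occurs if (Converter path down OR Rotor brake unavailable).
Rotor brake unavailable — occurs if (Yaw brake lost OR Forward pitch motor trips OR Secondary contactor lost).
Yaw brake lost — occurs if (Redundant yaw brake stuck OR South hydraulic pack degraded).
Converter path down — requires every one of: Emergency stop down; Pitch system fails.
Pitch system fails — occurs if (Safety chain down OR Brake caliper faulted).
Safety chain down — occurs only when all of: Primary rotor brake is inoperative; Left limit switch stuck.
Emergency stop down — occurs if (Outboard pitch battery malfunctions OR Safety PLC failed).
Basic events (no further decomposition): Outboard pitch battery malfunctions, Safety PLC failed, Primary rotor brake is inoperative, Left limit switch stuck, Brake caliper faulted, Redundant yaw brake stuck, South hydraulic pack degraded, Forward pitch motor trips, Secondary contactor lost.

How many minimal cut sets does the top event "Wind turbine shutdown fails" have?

Emergency stop down [OR]: union of children's cut sets → 2 cut set(s).
Safety chain down [AND]: one cut set from each child combined → 1 × 1 = 1 cut set(s).
Pitch system fails [OR]: union of children's cut sets → 2 cut set(s).
Converter path down [AND]: one cut set from each child combined → 2 × 2 = 4 cut set(s).
Yaw brake lost [OR]: union of children's cut sets → 2 cut set(s).
Rotor brake unavailable [OR]: union of children's cut sets → 4 cut set(s).
Wind turbine shutdown fails [OR]: union of children's cut sets → 8 cut set(s).
Minimal cut sets: {Left limit switch stuck, Outboard pitch battery malfunctions, Primary rotor brake is inoperative}; {Brake caliper faulted, Outboard pitch battery malfunctions}; {Left limit switch stuck, Primary rotor brake is inoperative, Safety PLC failed}; {Brake caliper faulted, Safety PLC failed}; {Redundant yaw brake stuck}; {South hydraulic pack degraded}; {Forward pitch motor trips}; {Secondary contactor lost}.

8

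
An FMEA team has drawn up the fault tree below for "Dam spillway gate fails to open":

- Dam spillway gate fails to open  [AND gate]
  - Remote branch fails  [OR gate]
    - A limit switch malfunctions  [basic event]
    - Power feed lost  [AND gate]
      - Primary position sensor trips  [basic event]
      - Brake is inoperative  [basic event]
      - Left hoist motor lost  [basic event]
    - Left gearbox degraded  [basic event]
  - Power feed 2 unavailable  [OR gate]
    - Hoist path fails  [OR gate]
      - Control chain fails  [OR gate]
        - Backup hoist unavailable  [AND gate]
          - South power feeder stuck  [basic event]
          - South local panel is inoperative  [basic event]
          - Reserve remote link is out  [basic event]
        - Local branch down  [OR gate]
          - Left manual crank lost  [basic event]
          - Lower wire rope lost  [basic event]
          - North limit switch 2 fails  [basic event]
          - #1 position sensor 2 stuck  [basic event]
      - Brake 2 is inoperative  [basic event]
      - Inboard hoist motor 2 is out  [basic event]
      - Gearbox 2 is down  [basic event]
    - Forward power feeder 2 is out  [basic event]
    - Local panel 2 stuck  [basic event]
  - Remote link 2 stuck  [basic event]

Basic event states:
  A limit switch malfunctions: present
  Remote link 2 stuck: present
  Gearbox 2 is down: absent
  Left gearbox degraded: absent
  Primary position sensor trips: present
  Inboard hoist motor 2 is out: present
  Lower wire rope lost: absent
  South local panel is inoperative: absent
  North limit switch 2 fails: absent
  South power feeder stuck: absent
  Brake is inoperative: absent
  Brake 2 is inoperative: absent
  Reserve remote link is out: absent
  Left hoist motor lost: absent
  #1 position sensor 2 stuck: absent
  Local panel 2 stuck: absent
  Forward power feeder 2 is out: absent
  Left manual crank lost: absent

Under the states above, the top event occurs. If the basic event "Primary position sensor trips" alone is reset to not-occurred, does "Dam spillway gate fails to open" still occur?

Counterfactual: set "Primary position sensor trips" to not occurred.
Power feed lost [AND]: Primary position sensor trips=not, Brake is inoperative=not, Left hoist motor lost=not → not all inputs occur → does not occur.
Remote branch fails [OR]: A limit switch malfunctions=occurs, Power feed lost=not, Left gearbox degraded=not → at least one input occurs → occurs.
Backup hoist unavailable [AND]: South power feeder stuck=not, South local panel is inoperative=not, Reserve remote link is out=not → not all inputs occur → does not occur.
Local branch down [OR]: Left manual crank lost=not, Lower wire rope lost=not, North limit switch 2 fails=not, #1 position sensor 2 stuck=not → no input occurs → does not occur.
Control chain fails [OR]: Backup hoist unavailable=not, Local branch down=not → no input occurs → does not occur.
Hoist path fails [OR]: Control chain fails=not, Brake 2 is inoperative=not, Inboard hoist motor 2 is out=occurs, Gearbox 2 is down=not → at least one input occurs → occurs.
Power feed 2 unavailable [OR]: Hoist path fails=occurs, Forward power feeder 2 is out=not, Local panel 2 stuck=not → at least one input occurs → occurs.
Dam spillway gate fails to open [AND]: Remote branch fails=occurs, Power feed 2 unavailable=occurs, Remote link 2 stuck=occurs → all inputs occur → occurs.

Yes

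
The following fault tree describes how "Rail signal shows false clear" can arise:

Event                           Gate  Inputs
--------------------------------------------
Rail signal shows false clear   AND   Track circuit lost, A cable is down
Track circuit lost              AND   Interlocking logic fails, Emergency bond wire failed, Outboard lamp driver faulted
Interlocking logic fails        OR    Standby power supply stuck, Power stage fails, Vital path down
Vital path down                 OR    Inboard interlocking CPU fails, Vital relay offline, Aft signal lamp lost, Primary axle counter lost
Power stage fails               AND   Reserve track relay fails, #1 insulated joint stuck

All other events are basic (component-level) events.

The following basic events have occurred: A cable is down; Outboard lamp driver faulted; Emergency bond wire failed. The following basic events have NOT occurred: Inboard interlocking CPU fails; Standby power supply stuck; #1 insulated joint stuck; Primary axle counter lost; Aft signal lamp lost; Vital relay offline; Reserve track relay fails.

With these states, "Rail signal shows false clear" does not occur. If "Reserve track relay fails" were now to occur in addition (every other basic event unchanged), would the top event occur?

No

Counterfactual: set "Reserve track relay fails" to occurred.
Power stage fails [AND]: Reserve track relay fails=occurs, #1 insulated joint stuck=not → not all inputs occur → does not occur.
Vital path down [OR]: Inboard interlocking CPU fails=not, Vital relay offline=not, Aft signal lamp lost=not, Primary axle counter lost=not → no input occurs → does not occur.
Interlocking logic fails [OR]: Standby power supply stuck=not, Power stage fails=not, Vital path down=not → no input occurs → does not occur.
Track circuit lost [AND]: Interlocking logic fails=not, Emergency bond wire failed=occurs, Outboard lamp driver faulted=occurs → not all inputs occur → does not occur.
Rail signal shows false clear [AND]: Track circuit lost=not, A cable is down=occurs → not all inputs occur → does not occur.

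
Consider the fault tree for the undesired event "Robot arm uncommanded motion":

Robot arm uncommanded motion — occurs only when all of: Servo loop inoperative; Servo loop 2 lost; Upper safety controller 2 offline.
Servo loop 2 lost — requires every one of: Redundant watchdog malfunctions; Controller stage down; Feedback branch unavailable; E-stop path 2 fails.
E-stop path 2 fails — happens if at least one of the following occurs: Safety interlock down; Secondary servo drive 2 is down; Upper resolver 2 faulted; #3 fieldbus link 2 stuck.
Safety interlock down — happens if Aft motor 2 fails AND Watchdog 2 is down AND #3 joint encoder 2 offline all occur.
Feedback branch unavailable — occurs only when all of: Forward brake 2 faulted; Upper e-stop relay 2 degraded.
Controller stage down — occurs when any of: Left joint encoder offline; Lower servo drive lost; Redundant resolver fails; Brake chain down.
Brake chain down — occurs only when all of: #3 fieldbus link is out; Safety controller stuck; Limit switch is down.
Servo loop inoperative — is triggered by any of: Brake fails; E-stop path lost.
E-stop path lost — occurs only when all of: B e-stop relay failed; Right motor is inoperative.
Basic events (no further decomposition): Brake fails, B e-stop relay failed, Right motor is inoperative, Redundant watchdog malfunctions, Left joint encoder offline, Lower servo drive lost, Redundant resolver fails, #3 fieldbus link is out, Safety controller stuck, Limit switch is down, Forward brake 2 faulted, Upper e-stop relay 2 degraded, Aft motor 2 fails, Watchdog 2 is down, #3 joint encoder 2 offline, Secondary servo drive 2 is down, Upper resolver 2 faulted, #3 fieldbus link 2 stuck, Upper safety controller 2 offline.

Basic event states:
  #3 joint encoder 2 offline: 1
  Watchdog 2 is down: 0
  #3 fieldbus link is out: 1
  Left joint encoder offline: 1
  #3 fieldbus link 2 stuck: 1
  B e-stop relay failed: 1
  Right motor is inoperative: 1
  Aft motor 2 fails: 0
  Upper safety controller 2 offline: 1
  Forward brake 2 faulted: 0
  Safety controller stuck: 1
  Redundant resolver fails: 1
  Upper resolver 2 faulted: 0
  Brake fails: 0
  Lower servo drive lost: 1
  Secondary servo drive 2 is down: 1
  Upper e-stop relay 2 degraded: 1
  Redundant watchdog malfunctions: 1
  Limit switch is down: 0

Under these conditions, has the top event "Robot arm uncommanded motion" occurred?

No

E-stop path lost [AND]: B e-stop relay failed=occurs, Right motor is inoperative=occurs → all inputs occur → occurs.
Servo loop inoperative [OR]: Brake fails=not, E-stop path lost=occurs → at least one input occurs → occurs.
Brake chain down [AND]: #3 fieldbus link is out=occurs, Safety controller stuck=occurs, Limit switch is down=not → not all inputs occur → does not occur.
Controller stage down [OR]: Left joint encoder offline=occurs, Lower servo drive lost=occurs, Redundant resolver fails=occurs, Brake chain down=not → at least one input occurs → occurs.
Feedback branch unavailable [AND]: Forward brake 2 faulted=not, Upper e-stop relay 2 degraded=occurs → not all inputs occur → does not occur.
Safety interlock down [AND]: Aft motor 2 fails=not, Watchdog 2 is down=not, #3 joint encoder 2 offline=occurs → not all inputs occur → does not occur.
E-stop path 2 fails [OR]: Safety interlock down=not, Secondary servo drive 2 is down=occurs, Upper resolver 2 faulted=not, #3 fieldbus link 2 stuck=occurs → at least one input occurs → occurs.
Servo loop 2 lost [AND]: Redundant watchdog malfunctions=occurs, Controller stage down=occurs, Feedback branch unavailable=not, E-stop path 2 fails=occurs → not all inputs occur → does not occur.
Robot arm uncommanded motion [AND]: Servo loop inoperative=occurs, Servo loop 2 lost=not, Upper safety controller 2 offline=occurs → not all inputs occur → does not occur.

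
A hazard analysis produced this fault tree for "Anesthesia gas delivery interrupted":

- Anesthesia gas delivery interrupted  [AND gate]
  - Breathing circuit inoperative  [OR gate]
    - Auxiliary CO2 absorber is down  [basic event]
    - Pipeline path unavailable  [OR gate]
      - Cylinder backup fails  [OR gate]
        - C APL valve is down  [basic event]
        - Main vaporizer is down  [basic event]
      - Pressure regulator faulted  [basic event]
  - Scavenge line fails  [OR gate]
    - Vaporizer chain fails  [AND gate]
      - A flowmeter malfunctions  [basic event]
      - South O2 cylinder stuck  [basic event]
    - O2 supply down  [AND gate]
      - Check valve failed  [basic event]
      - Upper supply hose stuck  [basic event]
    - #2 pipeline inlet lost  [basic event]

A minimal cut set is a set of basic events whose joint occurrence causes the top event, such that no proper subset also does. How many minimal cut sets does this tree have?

12

Cylinder backup fails [OR]: union of children's cut sets → 2 cut set(s).
Pipeline path unavailable [OR]: union of children's cut sets → 3 cut set(s).
Breathing circuit inoperative [OR]: union of children's cut sets → 4 cut set(s).
Vaporizer chain fails [AND]: one cut set from each child combined → 1 × 1 = 1 cut set(s).
O2 supply down [AND]: one cut set from each child combined → 1 × 1 = 1 cut set(s).
Scavenge line fails [OR]: union of children's cut sets → 3 cut set(s).
Anesthesia gas delivery interrupted [AND]: one cut set from each child combined → 4 × 3 = 12 cut set(s).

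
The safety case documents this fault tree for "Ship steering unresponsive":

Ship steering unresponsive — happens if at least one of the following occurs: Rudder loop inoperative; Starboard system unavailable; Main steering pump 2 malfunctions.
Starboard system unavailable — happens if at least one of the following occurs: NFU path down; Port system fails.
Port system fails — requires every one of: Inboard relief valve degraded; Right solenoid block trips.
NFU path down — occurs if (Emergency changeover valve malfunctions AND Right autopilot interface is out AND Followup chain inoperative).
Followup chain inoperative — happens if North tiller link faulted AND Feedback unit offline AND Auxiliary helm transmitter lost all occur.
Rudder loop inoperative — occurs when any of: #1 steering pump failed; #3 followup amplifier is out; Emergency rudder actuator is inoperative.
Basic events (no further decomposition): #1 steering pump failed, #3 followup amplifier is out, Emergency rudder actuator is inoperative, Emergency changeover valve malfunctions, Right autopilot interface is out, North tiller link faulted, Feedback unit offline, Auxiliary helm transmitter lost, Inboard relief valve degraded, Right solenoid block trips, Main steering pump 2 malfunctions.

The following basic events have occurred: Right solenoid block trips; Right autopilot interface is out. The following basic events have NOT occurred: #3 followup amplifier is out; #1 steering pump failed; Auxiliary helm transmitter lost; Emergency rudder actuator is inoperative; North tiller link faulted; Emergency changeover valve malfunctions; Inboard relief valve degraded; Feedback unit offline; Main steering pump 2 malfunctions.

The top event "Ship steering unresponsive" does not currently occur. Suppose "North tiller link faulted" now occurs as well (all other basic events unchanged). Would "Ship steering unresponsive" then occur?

Counterfactual: set "North tiller link faulted" to occurred.
Rudder loop inoperative [OR]: #1 steering pump failed=not, #3 followup amplifier is out=not, Emergency rudder actuator is inoperative=not → no input occurs → does not occur.
Followup chain inoperative [AND]: North tiller link faulted=occurs, Feedback unit offline=not, Auxiliary helm transmitter lost=not → not all inputs occur → does not occur.
NFU path down [AND]: Emergency changeover valve malfunctions=not, Right autopilot interface is out=occurs, Followup chain inoperative=not → not all inputs occur → does not occur.
Port system fails [AND]: Inboard relief valve degraded=not, Right solenoid block trips=occurs → not all inputs occur → does not occur.
Starboard system unavailable [OR]: NFU path down=not, Port system fails=not → no input occurs → does not occur.
Ship steering unresponsive [OR]: Rudder loop inoperative=not, Starboard system unavailable=not, Main steering pump 2 malfunctions=not → no input occurs → does not occur.

No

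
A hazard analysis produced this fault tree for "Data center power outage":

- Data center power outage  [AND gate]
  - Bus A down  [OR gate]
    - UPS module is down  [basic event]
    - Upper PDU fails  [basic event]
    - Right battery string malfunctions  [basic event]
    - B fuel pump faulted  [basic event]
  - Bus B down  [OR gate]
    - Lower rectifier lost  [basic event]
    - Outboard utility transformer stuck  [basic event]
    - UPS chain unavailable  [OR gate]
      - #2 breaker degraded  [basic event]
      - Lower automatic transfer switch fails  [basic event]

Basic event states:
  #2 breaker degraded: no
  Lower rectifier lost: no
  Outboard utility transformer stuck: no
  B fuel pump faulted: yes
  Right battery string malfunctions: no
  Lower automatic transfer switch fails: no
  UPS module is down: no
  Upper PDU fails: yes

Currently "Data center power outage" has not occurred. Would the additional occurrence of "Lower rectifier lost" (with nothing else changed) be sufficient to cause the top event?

Yes

Counterfactual: set "Lower rectifier lost" to occurred.
Bus A down [OR]: UPS module is down=not, Upper PDU fails=occurs, Right battery string malfunctions=not, B fuel pump faulted=occurs → at least one input occurs → occurs.
UPS chain unavailable [OR]: #2 breaker degraded=not, Lower automatic transfer switch fails=not → no input occurs → does not occur.
Bus B down [OR]: Lower rectifier lost=occurs, Outboard utility transformer stuck=not, UPS chain unavailable=not → at least one input occurs → occurs.
Data center power outage [AND]: Bus A down=occurs, Bus B down=occurs → all inputs occur → occurs.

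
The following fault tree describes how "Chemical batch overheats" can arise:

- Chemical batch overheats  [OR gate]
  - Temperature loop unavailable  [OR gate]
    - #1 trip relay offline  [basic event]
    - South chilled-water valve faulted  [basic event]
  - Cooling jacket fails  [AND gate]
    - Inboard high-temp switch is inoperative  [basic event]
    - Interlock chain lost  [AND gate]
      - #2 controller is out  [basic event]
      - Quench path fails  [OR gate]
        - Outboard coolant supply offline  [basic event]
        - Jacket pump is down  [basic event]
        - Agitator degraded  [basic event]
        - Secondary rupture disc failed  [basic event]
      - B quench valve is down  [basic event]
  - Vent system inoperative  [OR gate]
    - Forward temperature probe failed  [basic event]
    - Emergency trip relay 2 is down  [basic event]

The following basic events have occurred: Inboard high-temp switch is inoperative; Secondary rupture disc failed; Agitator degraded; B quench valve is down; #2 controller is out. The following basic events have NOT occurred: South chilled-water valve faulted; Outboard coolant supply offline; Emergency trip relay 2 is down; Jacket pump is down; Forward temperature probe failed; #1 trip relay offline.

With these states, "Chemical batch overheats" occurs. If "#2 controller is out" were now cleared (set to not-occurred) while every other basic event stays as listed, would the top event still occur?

Counterfactual: set "#2 controller is out" to not occurred.
Temperature loop unavailable [OR]: #1 trip relay offline=not, South chilled-water valve faulted=not → no input occurs → does not occur.
Quench path fails [OR]: Outboard coolant supply offline=not, Jacket pump is down=not, Agitator degraded=occurs, Secondary rupture disc failed=occurs → at least one input occurs → occurs.
Interlock chain lost [AND]: #2 controller is out=not, Quench path fails=occurs, B quench valve is down=occurs → not all inputs occur → does not occur.
Cooling jacket fails [AND]: Inboard high-temp switch is inoperative=occurs, Interlock chain lost=not → not all inputs occur → does not occur.
Vent system inoperative [OR]: Forward temperature probe failed=not, Emergency trip relay 2 is down=not → no input occurs → does not occur.
Chemical batch overheats [OR]: Temperature loop unavailable=not, Cooling jacket fails=not, Vent system inoperative=not → no input occurs → does not occur.

No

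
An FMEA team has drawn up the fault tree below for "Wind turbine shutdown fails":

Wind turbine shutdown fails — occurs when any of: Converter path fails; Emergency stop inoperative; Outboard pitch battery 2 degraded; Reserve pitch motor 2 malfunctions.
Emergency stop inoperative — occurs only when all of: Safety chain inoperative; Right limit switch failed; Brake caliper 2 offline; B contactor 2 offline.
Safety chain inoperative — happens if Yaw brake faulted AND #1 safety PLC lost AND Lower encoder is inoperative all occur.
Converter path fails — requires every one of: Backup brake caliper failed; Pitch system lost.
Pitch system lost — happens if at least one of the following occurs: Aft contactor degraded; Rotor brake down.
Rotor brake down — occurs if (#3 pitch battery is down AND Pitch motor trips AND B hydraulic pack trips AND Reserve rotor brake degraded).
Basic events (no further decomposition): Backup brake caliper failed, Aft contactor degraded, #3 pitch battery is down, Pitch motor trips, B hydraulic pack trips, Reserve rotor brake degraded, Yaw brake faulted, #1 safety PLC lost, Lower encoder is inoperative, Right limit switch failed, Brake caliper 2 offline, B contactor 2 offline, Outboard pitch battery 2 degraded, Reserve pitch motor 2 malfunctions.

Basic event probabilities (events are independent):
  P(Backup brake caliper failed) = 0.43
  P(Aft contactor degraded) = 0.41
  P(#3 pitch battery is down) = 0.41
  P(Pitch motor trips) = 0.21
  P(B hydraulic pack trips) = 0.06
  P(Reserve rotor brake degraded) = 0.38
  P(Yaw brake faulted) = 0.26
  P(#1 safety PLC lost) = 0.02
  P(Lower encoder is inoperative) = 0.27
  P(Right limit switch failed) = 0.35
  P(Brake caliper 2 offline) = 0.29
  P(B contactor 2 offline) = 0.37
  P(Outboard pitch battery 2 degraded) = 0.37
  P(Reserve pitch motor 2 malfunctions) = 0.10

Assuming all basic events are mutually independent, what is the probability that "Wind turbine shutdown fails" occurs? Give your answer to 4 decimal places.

0.5333

P(Rotor brake down) [AND] = 0.41 × 0.21 × 0.06 × 0.38 = 0.001963
P(Pitch system lost) [OR] = 1 − (1−0.41) × (1−0.001963) = 0.411158
P(Converter path fails) [AND] = 0.43 × 0.411158 = 0.176798
P(Safety chain inoperative) [AND] = 0.26 × 0.02 × 0.27 = 0.001404
P(Emergency stop inoperative) [AND] = 0.001404 × 0.35 × 0.29 × 0.37 = 0.000053
P(Wind turbine shutdown fails) [OR] = 1 − (1−0.176798) × (1−0.000053) × (1−0.37) × (1−0.10) = 0.533269
Rounded to 4 decimal places: P(Wind turbine shutdown fails) ≈ 0.5333.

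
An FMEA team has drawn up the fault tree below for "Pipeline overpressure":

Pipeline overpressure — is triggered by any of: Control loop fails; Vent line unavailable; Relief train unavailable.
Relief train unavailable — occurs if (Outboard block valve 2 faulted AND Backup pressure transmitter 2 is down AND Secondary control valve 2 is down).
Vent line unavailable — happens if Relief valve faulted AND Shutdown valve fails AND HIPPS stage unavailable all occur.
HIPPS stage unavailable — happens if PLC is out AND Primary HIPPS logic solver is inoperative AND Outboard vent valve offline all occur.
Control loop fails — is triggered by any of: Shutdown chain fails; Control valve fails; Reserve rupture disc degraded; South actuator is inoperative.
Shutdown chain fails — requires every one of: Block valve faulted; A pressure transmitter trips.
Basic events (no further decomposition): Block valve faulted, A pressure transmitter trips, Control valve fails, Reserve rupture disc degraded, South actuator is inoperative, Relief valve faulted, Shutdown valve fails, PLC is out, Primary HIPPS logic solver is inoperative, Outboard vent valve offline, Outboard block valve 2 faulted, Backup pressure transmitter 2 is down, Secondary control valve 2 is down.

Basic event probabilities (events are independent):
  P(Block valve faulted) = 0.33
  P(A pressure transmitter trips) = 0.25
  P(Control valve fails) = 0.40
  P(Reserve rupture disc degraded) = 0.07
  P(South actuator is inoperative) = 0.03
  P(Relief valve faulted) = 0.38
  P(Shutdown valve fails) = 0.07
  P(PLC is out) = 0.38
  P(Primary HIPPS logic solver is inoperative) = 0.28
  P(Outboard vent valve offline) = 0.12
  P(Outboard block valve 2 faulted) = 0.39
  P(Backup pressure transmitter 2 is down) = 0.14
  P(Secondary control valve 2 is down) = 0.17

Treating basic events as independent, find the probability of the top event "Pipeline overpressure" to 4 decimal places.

P(Shutdown chain fails) [AND] = 0.33 × 0.25 = 0.082500
P(Control loop fails) [OR] = 1 − (1−0.082500) × (1−0.40) × (1−0.07) × (1−0.03) = 0.503394
P(HIPPS stage unavailable) [AND] = 0.38 × 0.28 × 0.12 = 0.012768
P(Vent line unavailable) [AND] = 0.38 × 0.07 × 0.012768 = 0.000340
P(Relief train unavailable) [AND] = 0.39 × 0.14 × 0.17 = 0.009282
P(Pipeline overpressure) [OR] = 1 − (1−0.503394) × (1−0.000340) × (1−0.009282) = 0.508171
Rounded to 4 decimal places: P(Pipeline overpressure) ≈ 0.5082.

0.5082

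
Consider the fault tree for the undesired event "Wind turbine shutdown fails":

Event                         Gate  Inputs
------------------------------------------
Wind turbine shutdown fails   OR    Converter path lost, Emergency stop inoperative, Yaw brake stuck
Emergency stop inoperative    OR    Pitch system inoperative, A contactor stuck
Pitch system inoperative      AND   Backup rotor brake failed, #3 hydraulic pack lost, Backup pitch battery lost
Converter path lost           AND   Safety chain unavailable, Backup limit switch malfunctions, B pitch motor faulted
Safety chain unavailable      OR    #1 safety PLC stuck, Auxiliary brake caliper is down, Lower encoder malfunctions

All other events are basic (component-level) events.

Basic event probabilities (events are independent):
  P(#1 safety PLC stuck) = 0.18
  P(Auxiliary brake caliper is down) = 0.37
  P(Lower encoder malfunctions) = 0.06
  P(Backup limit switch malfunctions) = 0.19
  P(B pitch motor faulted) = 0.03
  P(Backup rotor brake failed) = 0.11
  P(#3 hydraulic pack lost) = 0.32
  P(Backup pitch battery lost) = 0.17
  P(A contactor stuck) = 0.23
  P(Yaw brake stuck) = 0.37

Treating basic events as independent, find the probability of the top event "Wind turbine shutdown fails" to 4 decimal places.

P(Safety chain unavailable) [OR] = 1 − (1−0.18) × (1−0.37) × (1−0.06) = 0.514396
P(Converter path lost) [AND] = 0.514396 × 0.19 × 0.03 = 0.002932
P(Pitch system inoperative) [AND] = 0.11 × 0.32 × 0.17 = 0.005984
P(Emergency stop inoperative) [OR] = 1 − (1−0.005984) × (1−0.23) = 0.234608
P(Wind turbine shutdown fails) [OR] = 1 − (1−0.002932) × (1−0.234608) × (1−0.37) = 0.519217
Rounded to 4 decimal places: P(Wind turbine shutdown fails) ≈ 0.5192.

0.5192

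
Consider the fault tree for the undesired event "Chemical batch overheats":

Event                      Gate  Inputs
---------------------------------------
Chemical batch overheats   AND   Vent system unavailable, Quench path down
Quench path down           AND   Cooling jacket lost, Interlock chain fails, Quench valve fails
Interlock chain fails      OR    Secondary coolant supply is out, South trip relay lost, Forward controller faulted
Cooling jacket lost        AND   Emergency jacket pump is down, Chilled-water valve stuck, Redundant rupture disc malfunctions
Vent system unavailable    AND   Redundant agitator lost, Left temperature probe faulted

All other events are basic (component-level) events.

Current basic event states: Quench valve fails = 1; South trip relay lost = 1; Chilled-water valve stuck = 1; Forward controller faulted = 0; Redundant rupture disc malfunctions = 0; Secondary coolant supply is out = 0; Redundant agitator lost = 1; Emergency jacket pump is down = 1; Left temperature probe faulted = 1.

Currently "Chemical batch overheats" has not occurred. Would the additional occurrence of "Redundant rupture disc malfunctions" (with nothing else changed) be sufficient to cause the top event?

Counterfactual: set "Redundant rupture disc malfunctions" to occurred.
Vent system unavailable [AND]: Redundant agitator lost=occurs, Left temperature probe faulted=occurs → all inputs occur → occurs.
Cooling jacket lost [AND]: Emergency jacket pump is down=occurs, Chilled-water valve stuck=occurs, Redundant rupture disc malfunctions=occurs → all inputs occur → occurs.
Interlock chain fails [OR]: Secondary coolant supply is out=not, South trip relay lost=occurs, Forward controller faulted=not → at least one input occurs → occurs.
Quench path down [AND]: Cooling jacket lost=occurs, Interlock chain fails=occurs, Quench valve fails=occurs → all inputs occur → occurs.
Chemical batch overheats [AND]: Vent system unavailable=occurs, Quench path down=occurs → all inputs occur → occurs.

Yes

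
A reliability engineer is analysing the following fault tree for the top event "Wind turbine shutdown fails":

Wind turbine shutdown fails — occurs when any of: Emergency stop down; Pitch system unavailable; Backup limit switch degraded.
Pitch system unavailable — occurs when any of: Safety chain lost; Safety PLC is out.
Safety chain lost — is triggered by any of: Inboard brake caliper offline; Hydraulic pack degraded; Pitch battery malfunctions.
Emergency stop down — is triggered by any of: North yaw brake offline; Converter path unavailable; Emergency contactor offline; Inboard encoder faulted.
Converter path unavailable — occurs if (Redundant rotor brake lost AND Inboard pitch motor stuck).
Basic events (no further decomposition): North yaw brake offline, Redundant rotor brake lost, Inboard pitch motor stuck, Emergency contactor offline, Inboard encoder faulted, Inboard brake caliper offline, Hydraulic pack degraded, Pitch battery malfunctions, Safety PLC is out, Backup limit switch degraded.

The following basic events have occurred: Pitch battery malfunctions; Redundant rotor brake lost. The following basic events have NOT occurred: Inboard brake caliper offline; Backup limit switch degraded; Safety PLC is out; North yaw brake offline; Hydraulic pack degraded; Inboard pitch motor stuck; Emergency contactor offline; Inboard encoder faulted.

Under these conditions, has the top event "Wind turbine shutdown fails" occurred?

Converter path unavailable [AND]: Redundant rotor brake lost=occurs, Inboard pitch motor stuck=not → not all inputs occur → does not occur.
Emergency stop down [OR]: North yaw brake offline=not, Converter path unavailable=not, Emergency contactor offline=not, Inboard encoder faulted=not → no input occurs → does not occur.
Safety chain lost [OR]: Inboard brake caliper offline=not, Hydraulic pack degraded=not, Pitch battery malfunctions=occurs → at least one input occurs → occurs.
Pitch system unavailable [OR]: Safety chain lost=occurs, Safety PLC is out=not → at least one input occurs → occurs.
Wind turbine shutdown fails [OR]: Emergency stop down=not, Pitch system unavailable=occurs, Backup limit switch degraded=not → at least one input occurs → occurs.

Yes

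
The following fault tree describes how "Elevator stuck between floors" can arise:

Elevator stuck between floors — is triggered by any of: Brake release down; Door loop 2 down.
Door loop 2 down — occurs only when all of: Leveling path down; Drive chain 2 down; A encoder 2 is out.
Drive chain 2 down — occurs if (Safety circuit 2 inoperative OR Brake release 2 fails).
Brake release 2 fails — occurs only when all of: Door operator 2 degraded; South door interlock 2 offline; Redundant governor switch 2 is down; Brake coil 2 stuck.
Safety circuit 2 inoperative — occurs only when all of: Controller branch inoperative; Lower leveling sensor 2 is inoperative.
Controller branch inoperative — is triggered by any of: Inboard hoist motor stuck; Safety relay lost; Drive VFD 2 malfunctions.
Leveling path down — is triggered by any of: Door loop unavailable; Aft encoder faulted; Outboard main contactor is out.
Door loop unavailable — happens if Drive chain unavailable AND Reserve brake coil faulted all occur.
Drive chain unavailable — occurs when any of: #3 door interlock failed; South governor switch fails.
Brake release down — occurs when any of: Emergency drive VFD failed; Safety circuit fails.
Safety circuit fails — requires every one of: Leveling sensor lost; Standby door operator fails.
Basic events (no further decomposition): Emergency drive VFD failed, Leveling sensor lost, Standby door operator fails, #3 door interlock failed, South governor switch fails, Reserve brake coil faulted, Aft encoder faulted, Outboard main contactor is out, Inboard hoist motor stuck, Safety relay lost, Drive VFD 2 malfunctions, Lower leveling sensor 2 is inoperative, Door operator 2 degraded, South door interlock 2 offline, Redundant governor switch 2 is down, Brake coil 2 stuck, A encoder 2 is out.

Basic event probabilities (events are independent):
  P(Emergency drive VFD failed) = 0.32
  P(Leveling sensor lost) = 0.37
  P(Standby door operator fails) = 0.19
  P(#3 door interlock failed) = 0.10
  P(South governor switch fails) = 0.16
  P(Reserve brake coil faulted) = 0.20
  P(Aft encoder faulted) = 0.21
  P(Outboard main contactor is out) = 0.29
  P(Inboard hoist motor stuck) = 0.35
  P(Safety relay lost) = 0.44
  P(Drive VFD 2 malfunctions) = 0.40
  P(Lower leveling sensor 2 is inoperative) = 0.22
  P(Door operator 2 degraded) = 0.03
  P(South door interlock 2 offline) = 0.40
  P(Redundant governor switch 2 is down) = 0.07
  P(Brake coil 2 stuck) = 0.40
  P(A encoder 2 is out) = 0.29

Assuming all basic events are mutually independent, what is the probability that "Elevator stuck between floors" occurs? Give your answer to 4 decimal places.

P(Safety circuit fails) [AND] = 0.37 × 0.19 = 0.070300
P(Brake release down) [OR] = 1 − (1−0.32) × (1−0.070300) = 0.367804
P(Drive chain unavailable) [OR] = 1 − (1−0.10) × (1−0.16) = 0.244000
P(Door loop unavailable) [AND] = 0.244000 × 0.20 = 0.048800
P(Leveling path down) [OR] = 1 − (1−0.048800) × (1−0.21) × (1−0.29) = 0.466472
P(Controller branch inoperative) [OR] = 1 − (1−0.35) × (1−0.44) × (1−0.40) = 0.781600
P(Safety circuit 2 inoperative) [AND] = 0.781600 × 0.22 = 0.171952
P(Brake release 2 fails) [AND] = 0.03 × 0.40 × 0.07 × 0.40 = 0.000336
P(Drive chain 2 down) [OR] = 1 − (1−0.171952) × (1−0.000336) = 0.172230
P(Door loop 2 down) [AND] = 0.466472 × 0.172230 × 0.29 = 0.023299
P(Elevator stuck between floors) [OR] = 1 − (1−0.367804) × (1−0.023299) = 0.382534
Rounded to 4 decimal places: P(Elevator stuck between floors) ≈ 0.3825.

0.3825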